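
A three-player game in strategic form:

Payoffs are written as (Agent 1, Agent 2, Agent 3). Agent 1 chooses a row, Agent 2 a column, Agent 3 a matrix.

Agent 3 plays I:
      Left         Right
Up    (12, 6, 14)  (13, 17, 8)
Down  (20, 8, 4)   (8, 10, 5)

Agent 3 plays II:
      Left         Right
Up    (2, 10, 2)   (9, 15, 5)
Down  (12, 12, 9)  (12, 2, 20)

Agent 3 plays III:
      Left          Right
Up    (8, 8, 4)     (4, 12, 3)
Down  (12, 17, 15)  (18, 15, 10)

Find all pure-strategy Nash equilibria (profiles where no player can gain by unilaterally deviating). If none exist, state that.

(Up, Left, I): Agent 1 can switch to Down (12 → 20). Not NE.
(Up, Left, II): Agent 1 can switch to Down (2 → 12). Not NE.
(Up, Left, III): Agent 1 can switch to Down (8 → 12). Not NE.
(Up, Right, I): Agent 1 gets 13, best alternative 8; Agent 2 gets 17, best alternative 6; Agent 3 gets 8, best alternative 5. No profitable deviation — NE.
(Up, Right, II): Agent 1 can switch to Down (9 → 12). Not NE.
(Up, Right, III): Agent 1 can switch to Down (4 → 18). Not NE.
(Down, Left, I): Agent 2 can switch to Right (8 → 10). Not NE.
(Down, Left, II): Agent 3 can switch to III (9 → 15). Not NE.
(Down, Left, III): Agent 1 gets 12, best alternative 8; Agent 2 gets 17, best alternative 15; Agent 3 gets 15, best alternative 9. No profitable deviation — NE.
(Down, Right, I): Agent 1 can switch to Up (8 → 13). Not NE.
(The remaining 2 profiles each have a profitable deviation by the same check.)

(Up, Right, I) and (Down, Left, III)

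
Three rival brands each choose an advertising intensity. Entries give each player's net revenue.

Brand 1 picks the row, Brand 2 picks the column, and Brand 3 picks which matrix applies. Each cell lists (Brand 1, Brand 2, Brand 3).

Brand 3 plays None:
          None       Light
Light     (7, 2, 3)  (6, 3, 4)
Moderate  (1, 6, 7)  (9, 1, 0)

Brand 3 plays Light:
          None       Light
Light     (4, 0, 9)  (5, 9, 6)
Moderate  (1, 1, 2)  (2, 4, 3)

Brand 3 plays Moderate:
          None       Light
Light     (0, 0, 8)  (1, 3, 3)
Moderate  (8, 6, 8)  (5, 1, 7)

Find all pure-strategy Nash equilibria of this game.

(Light, Light, Light); (Moderate, None, Moderate)

(Light, None, None): Brand 2 can switch to Light (2 → 3). Not NE.
(Light, None, Light): Brand 2 can switch to Light (0 → 9). Not NE.
(Light, None, Moderate): Brand 1 can switch to Moderate (0 → 8). Not NE.
(Light, Light, None): Brand 1 can switch to Moderate (6 → 9). Not NE.
(Light, Light, Light): Brand 1 gets 5, best alternative 2; Brand 2 gets 9, best alternative 0; Brand 3 gets 6, best alternative 4. No profitable deviation — NE.
(Light, Light, Moderate): Brand 1 can switch to Moderate (1 → 5). Not NE.
(Moderate, None, None): Brand 1 can switch to Light (1 → 7). Not NE.
(Moderate, None, Light): Brand 1 can switch to Light (1 → 4). Not NE.
(Moderate, None, Moderate): Brand 1 gets 8, best alternative 0; Brand 2 gets 6, best alternative 1; Brand 3 gets 8, best alternative 7. No profitable deviation — NE.
(Moderate, Light, None): Brand 2 can switch to None (1 → 6). Not NE.
(The remaining 2 profiles each have a profitable deviation by the same check.)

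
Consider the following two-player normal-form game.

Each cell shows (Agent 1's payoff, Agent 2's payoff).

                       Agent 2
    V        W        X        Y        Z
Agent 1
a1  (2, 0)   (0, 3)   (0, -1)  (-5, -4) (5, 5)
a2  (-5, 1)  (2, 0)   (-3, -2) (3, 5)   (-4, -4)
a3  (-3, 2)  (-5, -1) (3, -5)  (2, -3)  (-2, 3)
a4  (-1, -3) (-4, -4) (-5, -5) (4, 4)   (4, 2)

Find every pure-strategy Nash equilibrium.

Agent 1 against V: payoffs 2, -5, -3, -1 → best response a1.
Agent 1 against W: payoffs 0, 2, -5, -4 → best response a2.
Agent 1 against X: payoffs 0, -3, 3, -5 → best response a3.
Agent 1 against Y: payoffs -5, 3, 2, 4 → best response a4.
Agent 1 against Z: payoffs 5, -4, -2, 4 → best response a1.
Agent 2 against a1: payoffs 0, 3, -1, -4, 5 → best response Z.
Agent 2 against a2: payoffs 1, 0, -2, 5, -4 → best response Y.
Agent 2 against a3: payoffs 2, -1, -5, -3, 3 → best response Z.
Agent 2 against a4: payoffs -3, -4, -5, 4, 2 → best response Y.
Mutual best responses: (a1, Z); (a4, Y).

The pure Nash equilibria are (a1, Z); (a4, Y).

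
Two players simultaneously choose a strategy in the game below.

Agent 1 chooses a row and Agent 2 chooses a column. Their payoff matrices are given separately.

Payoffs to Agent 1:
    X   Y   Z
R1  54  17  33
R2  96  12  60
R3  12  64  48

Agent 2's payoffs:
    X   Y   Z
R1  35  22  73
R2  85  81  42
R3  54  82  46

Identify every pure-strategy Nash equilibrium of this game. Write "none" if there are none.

Pure-strategy Nash equilibria: (R2, X); (R3, Y)

(R1, X): Agent 1 can switch to R2 (54 → 96). Not NE.
(R1, Y): Agent 1 can switch to R3 (17 → 64). Not NE.
(R1, Z): Agent 1 can switch to R2 (33 → 60). Not NE.
(R2, X): Agent 1 gets 96, best alternative 54; Agent 2 gets 85, best alternative 81. No profitable deviation — NE.
(R2, Y): Agent 1 can switch to R1 (12 → 17). Not NE.
(R2, Z): Agent 2 can switch to X (42 → 85). Not NE.
(R3, X): Agent 1 can switch to R1 (12 → 54). Not NE.
(R3, Y): Agent 1 gets 64, best alternative 17; Agent 2 gets 82, best alternative 54. No profitable deviation — NE.
(The remaining 1 profile has a profitable deviation by the same check.)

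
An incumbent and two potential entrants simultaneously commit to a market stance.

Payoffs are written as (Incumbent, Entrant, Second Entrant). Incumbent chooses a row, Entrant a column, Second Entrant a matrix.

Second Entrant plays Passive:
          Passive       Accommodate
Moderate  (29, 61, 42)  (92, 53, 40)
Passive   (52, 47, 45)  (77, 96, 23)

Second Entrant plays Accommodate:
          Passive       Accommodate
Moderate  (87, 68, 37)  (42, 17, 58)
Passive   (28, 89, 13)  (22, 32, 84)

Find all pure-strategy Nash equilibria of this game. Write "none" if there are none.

There is no pure-strategy Nash equilibrium.

For each strategy profile, look for a profitable unilateral deviation.
(Moderate, Passive, Passive): Incumbent can switch to Passive (29 → 52). Not NE.
(Moderate, Passive, Accommodate): Second Entrant can switch to Passive (37 → 42). Not NE.
(Moderate, Accommodate, Passive): Entrant can switch to Passive (53 → 61). Not NE.
(Moderate, Accommodate, Accommodate): Entrant can switch to Passive (17 → 68). Not NE.
(Passive, Passive, Passive): Entrant can switch to Accommodate (47 → 96). Not NE.
(Passive, Passive, Accommodate): Incumbent can switch to Moderate (28 → 87). Not NE.
(Passive, Accommodate, Passive): Incumbent can switch to Moderate (77 → 92). Not NE.
(Passive, Accommodate, Accommodate): Incumbent can switch to Moderate (22 → 42). Not NE.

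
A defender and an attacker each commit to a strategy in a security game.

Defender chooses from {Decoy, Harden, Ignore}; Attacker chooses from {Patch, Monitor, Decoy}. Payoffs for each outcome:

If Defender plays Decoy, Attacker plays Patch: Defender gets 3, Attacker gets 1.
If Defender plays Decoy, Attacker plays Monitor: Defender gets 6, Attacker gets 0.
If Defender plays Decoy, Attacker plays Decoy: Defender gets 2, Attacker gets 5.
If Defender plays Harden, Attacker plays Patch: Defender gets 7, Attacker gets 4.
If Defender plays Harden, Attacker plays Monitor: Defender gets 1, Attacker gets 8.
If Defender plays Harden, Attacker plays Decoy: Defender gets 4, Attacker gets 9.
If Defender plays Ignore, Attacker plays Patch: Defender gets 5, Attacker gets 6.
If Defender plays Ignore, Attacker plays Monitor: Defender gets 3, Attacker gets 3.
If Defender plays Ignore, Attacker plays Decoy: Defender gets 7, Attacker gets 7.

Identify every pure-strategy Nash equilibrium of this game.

(Ignore, Decoy)

Defender against Patch: payoffs 3, 7, 5 → best response Harden.
Defender against Monitor: payoffs 6, 1, 3 → best response Decoy.
Defender against Decoy: payoffs 2, 4, 7 → best response Ignore.
Attacker against Decoy: payoffs 1, 0, 5 → best response Decoy.
Attacker against Harden: payoffs 4, 8, 9 → best response Decoy.
Attacker against Ignore: payoffs 6, 3, 7 → best response Decoy.
Mutual best responses: (Ignore, Decoy).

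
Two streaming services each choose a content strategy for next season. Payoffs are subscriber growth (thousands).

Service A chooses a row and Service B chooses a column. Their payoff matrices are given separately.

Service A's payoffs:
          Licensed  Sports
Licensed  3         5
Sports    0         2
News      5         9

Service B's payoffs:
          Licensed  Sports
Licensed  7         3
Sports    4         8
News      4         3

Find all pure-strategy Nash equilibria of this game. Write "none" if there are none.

(News, Licensed)

Mark each player's best response to every combination of opponents' strategies; a profile where every player is best-responding is a pure Nash equilibrium.
Service A against Licensed: payoffs 3, 0, 5 → best response News.
Service A against Sports: payoffs 5, 2, 9 → best response News.
Service B against Licensed: payoffs 7, 3 → best response Licensed.
Service B against Sports: payoffs 4, 8 → best response Sports.
Service B against News: payoffs 4, 3 → best response Licensed.
Mutual best responses: (News, Licensed).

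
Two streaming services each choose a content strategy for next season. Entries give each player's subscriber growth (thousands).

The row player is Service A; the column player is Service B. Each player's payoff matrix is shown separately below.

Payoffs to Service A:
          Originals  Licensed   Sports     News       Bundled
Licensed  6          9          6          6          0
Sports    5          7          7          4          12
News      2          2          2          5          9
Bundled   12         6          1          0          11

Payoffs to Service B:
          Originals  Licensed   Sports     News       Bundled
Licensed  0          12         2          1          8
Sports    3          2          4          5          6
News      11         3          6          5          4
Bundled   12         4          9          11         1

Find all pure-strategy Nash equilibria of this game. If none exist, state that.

(Licensed, Licensed) and (Sports, Bundled) and (Bundled, Originals)

(Licensed, Originals): Service A can switch to Bundled (6 → 12). Not NE.
(Licensed, Licensed): Service A gets 9, best alternative 7; Service B gets 12, best alternative 8. No profitable deviation — NE.
(Licensed, Sports): Service A can switch to Sports (6 → 7). Not NE.
(Licensed, News): Service B can switch to Licensed (1 → 12). Not NE.
(Licensed, Bundled): Service A can switch to Sports (0 → 12). Not NE.
(Sports, Originals): Service A can switch to Licensed (5 → 6). Not NE.
(Sports, Licensed): Service A can switch to Licensed (7 → 9). Not NE.
(Sports, Bundled): Service A gets 12, best alternative 11; Service B gets 6, best alternative 5. No profitable deviation — NE.
(Bundled, Originals): Service A gets 12, best alternative 6; Service B gets 12, best alternative 11. No profitable deviation — NE.
(The remaining 11 profiles each have a profitable deviation by the same check.)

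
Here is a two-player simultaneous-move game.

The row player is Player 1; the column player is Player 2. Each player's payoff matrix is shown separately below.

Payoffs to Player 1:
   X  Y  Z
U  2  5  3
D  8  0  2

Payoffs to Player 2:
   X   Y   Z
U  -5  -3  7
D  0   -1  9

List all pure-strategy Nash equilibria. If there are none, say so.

Pure NE: (U, Z)

For each strategy profile, look for a profitable unilateral deviation.
(U, X): Player 1 can switch to D (2 → 8). Not NE.
(U, Y): Player 2 can switch to Z (-3 → 7). Not NE.
(U, Z): Player 1 gets 3, best alternative 2; Player 2 gets 7, best alternative -3. No profitable deviation — NE.
(D, X): Player 2 can switch to Z (0 → 9). Not NE.
(D, Y): Player 1 can switch to U (0 → 5). Not NE.
(D, Z): Player 1 can switch to U (2 → 3). Not NE.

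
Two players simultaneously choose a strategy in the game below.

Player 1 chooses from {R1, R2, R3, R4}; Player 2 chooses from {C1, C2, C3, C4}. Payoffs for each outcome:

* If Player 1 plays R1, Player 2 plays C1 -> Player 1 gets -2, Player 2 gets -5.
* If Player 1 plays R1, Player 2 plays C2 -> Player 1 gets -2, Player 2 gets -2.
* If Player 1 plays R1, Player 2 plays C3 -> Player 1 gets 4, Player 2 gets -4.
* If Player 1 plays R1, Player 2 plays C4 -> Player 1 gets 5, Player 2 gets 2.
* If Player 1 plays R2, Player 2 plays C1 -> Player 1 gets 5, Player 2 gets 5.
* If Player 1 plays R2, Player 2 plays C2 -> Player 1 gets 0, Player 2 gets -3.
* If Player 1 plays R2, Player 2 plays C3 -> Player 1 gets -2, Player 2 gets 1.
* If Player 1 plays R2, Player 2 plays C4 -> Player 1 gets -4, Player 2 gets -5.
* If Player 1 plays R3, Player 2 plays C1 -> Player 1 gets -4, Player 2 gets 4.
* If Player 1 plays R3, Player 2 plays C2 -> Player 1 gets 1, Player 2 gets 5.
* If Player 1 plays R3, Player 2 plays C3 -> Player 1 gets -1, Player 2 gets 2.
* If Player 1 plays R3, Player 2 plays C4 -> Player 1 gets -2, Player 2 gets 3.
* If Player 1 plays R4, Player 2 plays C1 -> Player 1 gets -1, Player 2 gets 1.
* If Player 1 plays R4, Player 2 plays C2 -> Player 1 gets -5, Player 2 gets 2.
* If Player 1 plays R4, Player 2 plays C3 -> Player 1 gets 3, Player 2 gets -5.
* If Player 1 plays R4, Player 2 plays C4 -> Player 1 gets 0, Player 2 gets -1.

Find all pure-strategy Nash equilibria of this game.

Player 1 against C1: payoffs -2, 5, -4, -1 → best response R2.
Player 1 against C2: payoffs -2, 0, 1, -5 → best response R3.
Player 1 against C3: payoffs 4, -2, -1, 3 → best response R1.
Player 1 against C4: payoffs 5, -4, -2, 0 → best response R1.
Player 2 against R1: payoffs -5, -2, -4, 2 → best response C4.
Player 2 against R2: payoffs 5, -3, 1, -5 → best response C1.
Player 2 against R3: payoffs 4, 5, 2, 3 → best response C2.
Player 2 against R4: payoffs 1, 2, -5, -1 → best response C2.
Mutual best responses: (R1, C4); (R2, C1); (R3, C2).

(R1, C4); (R2, C1); (R3, C2)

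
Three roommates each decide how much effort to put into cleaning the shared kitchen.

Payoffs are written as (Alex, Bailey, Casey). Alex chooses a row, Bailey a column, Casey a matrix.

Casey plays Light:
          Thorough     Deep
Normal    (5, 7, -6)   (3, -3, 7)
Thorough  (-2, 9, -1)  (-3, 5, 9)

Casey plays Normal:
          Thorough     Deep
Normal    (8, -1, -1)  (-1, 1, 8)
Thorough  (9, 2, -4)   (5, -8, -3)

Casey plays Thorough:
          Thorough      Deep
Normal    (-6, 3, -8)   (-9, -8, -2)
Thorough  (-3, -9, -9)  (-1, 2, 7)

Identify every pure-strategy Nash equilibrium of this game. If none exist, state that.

There is no pure-strategy Nash equilibrium.

(Normal, Thorough, Light): Casey can switch to Normal (-6 → -1). Not NE.
(Normal, Thorough, Normal): Alex can switch to Thorough (8 → 9). Not NE.
(Normal, Thorough, Thorough): Alex can switch to Thorough (-6 → -3). Not NE.
(Normal, Deep, Light): Bailey can switch to Thorough (-3 → 7). Not NE.
(Normal, Deep, Normal): Alex can switch to Thorough (-1 → 5). Not NE.
(Normal, Deep, Thorough): Alex can switch to Thorough (-9 → -1). Not NE.
(Thorough, Thorough, Light): Alex can switch to Normal (-2 → 5). Not NE.
(Thorough, Thorough, Normal): Casey can switch to Light (-4 → -1). Not NE.
(The remaining 4 profiles each have a profitable deviation by the same check.)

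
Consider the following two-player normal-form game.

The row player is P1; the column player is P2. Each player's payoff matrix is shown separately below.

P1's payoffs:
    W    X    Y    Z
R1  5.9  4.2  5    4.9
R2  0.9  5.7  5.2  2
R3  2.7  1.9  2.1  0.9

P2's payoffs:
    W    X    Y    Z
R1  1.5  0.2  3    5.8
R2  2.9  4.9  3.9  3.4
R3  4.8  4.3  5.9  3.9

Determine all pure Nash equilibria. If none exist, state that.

Pure-strategy Nash equilibria: (R1, Z) and (R2, X)

P1 against W: payoffs 5.9, 0.9, 2.7 → best response R1.
P1 against X: payoffs 4.2, 5.7, 1.9 → best response R2.
P1 against Y: payoffs 5, 5.2, 2.1 → best response R2.
P1 against Z: payoffs 4.9, 2, 0.9 → best response R1.
P2 against R1: payoffs 1.5, 0.2, 3, 5.8 → best response Z.
P2 against R2: payoffs 2.9, 4.9, 3.9, 3.4 → best response X.
P2 against R3: payoffs 4.8, 4.3, 5.9, 3.9 → best response Y.
Mutual best responses: (R1, Z); (R2, X).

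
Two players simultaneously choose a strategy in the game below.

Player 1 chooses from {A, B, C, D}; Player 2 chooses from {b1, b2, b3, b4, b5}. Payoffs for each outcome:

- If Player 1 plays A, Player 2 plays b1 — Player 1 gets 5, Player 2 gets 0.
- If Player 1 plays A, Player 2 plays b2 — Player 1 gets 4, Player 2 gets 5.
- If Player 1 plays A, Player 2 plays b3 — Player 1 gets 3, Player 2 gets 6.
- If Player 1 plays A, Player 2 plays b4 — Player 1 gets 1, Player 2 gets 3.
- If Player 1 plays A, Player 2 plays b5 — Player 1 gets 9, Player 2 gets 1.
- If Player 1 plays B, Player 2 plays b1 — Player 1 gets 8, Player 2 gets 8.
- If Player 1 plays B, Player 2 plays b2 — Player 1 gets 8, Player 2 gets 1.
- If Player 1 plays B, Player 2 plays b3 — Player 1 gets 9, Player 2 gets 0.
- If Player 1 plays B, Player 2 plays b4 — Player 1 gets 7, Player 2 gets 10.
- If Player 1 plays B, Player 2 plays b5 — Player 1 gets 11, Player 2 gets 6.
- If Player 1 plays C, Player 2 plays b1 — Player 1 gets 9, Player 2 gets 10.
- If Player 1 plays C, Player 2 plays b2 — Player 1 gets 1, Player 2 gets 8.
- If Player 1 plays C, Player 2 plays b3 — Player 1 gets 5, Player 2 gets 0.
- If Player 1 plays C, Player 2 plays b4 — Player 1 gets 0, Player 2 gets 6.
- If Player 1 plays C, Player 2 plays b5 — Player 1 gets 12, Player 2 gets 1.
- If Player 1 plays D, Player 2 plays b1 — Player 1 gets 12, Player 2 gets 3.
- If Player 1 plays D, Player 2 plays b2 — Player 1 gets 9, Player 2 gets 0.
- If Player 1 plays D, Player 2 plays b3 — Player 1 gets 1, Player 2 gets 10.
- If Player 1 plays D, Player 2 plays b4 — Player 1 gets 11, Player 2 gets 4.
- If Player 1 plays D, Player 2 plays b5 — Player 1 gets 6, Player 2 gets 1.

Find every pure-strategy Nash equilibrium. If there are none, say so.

none

Player 1 against b1: payoffs 5, 8, 9, 12 → best response D.
Player 1 against b2: payoffs 4, 8, 1, 9 → best response D.
Player 1 against b3: payoffs 3, 9, 5, 1 → best response B.
Player 1 against b4: payoffs 1, 7, 0, 11 → best response D.
Player 1 against b5: payoffs 9, 11, 12, 6 → best response C.
Player 2 against A: payoffs 0, 5, 6, 3, 1 → best response b3.
Player 2 against B: payoffs 8, 1, 0, 10, 6 → best response b4.
Player 2 against C: payoffs 10, 8, 0, 6, 1 → best response b1.
Player 2 against D: payoffs 3, 0, 10, 4, 1 → best response b3.
No profile is a mutual best response for all players.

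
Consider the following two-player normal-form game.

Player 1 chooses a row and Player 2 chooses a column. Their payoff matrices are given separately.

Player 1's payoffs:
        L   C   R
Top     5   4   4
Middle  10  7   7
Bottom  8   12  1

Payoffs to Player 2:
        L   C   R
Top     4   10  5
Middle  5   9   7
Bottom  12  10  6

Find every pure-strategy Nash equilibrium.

For each player, find the best response to each opponent profile; mutual best responses are the pure NE.
Player 1 against L: payoffs 5, 10, 8 → best response Middle.
Player 1 against C: payoffs 4, 7, 12 → best response Bottom.
Player 1 against R: payoffs 4, 7, 1 → best response Middle.
Player 2 against Top: payoffs 4, 10, 5 → best response C.
Player 2 against Middle: payoffs 5, 9, 7 → best response C.
Player 2 against Bottom: payoffs 12, 10, 6 → best response L.
No profile is a mutual best response for all players.

This game has no pure Nash equilibrium.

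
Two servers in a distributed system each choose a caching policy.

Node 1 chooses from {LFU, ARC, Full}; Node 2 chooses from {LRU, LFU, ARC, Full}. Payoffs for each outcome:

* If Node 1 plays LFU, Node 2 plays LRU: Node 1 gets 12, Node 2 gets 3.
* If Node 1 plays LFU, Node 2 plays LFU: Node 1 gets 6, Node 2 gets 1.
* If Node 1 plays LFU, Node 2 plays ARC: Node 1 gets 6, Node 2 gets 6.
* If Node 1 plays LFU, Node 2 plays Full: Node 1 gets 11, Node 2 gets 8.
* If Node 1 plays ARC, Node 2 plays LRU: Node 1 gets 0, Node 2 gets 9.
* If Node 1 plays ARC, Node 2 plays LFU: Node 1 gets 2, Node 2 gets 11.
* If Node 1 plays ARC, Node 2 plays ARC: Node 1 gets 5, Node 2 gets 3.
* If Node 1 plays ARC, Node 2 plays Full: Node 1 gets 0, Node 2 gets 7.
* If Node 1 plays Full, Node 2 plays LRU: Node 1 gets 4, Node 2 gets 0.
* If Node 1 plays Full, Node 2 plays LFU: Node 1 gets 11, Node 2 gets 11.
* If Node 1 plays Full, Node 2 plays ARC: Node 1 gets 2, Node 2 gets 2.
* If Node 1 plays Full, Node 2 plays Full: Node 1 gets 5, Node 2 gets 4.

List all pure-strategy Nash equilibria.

The pure Nash equilibria are (LFU, Full) and (Full, LFU).

(LFU, LRU): Node 2 can switch to ARC (3 → 6). Not NE.
(LFU, LFU): Node 1 can switch to Full (6 → 11). Not NE.
(LFU, ARC): Node 2 can switch to Full (6 → 8). Not NE.
(LFU, Full): Node 1 gets 11, best alternative 5; Node 2 gets 8, best alternative 6. No profitable deviation — NE.
(ARC, LRU): Node 1 can switch to LFU (0 → 12). Not NE.
(ARC, LFU): Node 1 can switch to LFU (2 → 6). Not NE.
(ARC, ARC): Node 1 can switch to LFU (5 → 6). Not NE.
(ARC, Full): Node 1 can switch to LFU (0 → 11). Not NE.
(Full, LRU): Node 1 can switch to LFU (4 → 12). Not NE.
(Full, LFU): Node 1 gets 11, best alternative 6; Node 2 gets 11, best alternative 4. No profitable deviation — NE.
(Full, ARC): Node 1 can switch to LFU (2 → 6). Not NE.
(Full, Full): Node 1 can switch to LFU (5 → 11). Not NE.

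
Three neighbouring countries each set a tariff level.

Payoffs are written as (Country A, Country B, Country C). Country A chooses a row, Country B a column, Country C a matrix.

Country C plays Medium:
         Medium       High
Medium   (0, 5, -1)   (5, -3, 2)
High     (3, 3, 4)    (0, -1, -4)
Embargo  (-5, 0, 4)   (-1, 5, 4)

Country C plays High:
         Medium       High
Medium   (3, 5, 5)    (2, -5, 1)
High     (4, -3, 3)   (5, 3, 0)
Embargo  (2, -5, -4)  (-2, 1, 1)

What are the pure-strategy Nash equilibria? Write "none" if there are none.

Pure-strategy Nash equilibria: (High, Medium, Medium) and (High, High, High)

Country A against (Medium, Medium): payoffs 0, 3, -5 → best response High.
Country A against (Medium, High): payoffs 3, 4, 2 → best response High.
Country A against (High, Medium): payoffs 5, 0, -1 → best response Medium.
Country A against (High, High): payoffs 2, 5, -2 → best response High.
Country B against (Medium, Medium): payoffs 5, -3 → best response Medium.
Country B against (Medium, High): payoffs 5, -5 → best response Medium.
Country B against (High, Medium): payoffs 3, -1 → best response Medium.
Country B against (High, High): payoffs -3, 3 → best response High.
Country B against (Embargo, Medium): payoffs 0, 5 → best response High.
Country B against (Embargo, High): payoffs -5, 1 → best response High.
Country C against (Medium, Medium): payoffs -1, 5 → best response High.
Country C against (Medium, High): payoffs 2, 1 → best response Medium.
Country C against (High, Medium): payoffs 4, 3 → best response Medium.
Country C against (High, High): payoffs -4, 0 → best response High.
Country C against (Embargo, Medium): payoffs 4, -4 → best response Medium.
Country C against (Embargo, High): payoffs 4, 1 → best response Medium.
Mutual best responses: (High, Medium, Medium); (High, High, High).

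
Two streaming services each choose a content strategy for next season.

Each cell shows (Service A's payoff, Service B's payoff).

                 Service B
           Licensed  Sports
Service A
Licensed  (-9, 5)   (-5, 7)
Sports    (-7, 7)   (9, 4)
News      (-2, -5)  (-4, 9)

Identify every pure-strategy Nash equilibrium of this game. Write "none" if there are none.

none

(Licensed, Licensed): Service A can switch to Sports (-9 → -7). Not NE.
(Licensed, Sports): Service A can switch to Sports (-5 → 9). Not NE.
(Sports, Licensed): Service A can switch to News (-7 → -2). Not NE.
(Sports, Sports): Service B can switch to Licensed (4 → 7). Not NE.
(News, Licensed): Service B can switch to Sports (-5 → 9). Not NE.
(News, Sports): Service A can switch to Sports (-4 → 9). Not NE.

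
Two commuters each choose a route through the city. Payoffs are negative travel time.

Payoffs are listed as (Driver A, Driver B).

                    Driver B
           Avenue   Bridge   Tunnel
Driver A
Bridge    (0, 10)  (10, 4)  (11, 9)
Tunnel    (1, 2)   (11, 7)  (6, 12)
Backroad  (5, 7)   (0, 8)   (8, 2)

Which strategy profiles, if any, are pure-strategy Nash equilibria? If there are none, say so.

Driver A against Avenue: payoffs 0, 1, 5 → best response Backroad.
Driver A against Bridge: payoffs 10, 11, 0 → best response Tunnel.
Driver A against Tunnel: payoffs 11, 6, 8 → best response Bridge.
Driver B against Bridge: payoffs 10, 4, 9 → best response Avenue.
Driver B against Tunnel: payoffs 2, 7, 12 → best response Tunnel.
Driver B against Backroad: payoffs 7, 8, 2 → best response Bridge.
No profile is a mutual best response for all players.

No pure-strategy Nash equilibrium.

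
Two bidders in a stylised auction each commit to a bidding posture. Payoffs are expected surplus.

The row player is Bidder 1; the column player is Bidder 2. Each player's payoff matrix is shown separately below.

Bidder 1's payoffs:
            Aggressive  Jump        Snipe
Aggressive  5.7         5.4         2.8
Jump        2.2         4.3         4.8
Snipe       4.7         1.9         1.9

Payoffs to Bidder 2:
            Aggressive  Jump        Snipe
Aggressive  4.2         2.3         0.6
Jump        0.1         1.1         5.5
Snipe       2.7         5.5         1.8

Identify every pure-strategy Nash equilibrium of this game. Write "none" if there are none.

Bidder 1 against Aggressive: payoffs 5.7, 2.2, 4.7 → best response Aggressive.
Bidder 1 against Jump: payoffs 5.4, 4.3, 1.9 → best response Aggressive.
Bidder 1 against Snipe: payoffs 2.8, 4.8, 1.9 → best response Jump.
Bidder 2 against Aggressive: payoffs 4.2, 2.3, 0.6 → best response Aggressive.
Bidder 2 against Jump: payoffs 0.1, 1.1, 5.5 → best response Snipe.
Bidder 2 against Snipe: payoffs 2.7, 5.5, 1.8 → best response Jump.
Mutual best responses: (Aggressive, Aggressive); (Jump, Snipe).

The pure Nash equilibria are (Aggressive, Aggressive), (Jump, Snipe).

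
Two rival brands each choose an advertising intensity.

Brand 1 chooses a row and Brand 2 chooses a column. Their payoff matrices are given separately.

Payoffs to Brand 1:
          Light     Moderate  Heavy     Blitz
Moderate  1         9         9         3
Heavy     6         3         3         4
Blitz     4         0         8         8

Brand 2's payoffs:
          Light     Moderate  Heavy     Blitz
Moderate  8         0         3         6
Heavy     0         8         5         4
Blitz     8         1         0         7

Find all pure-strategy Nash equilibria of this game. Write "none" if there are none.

No pure-strategy Nash equilibrium.

For each strategy profile, look for a profitable unilateral deviation.
(Moderate, Light): Brand 1 can switch to Heavy (1 → 6). Not NE.
(Moderate, Moderate): Brand 2 can switch to Light (0 → 8). Not NE.
(Moderate, Heavy): Brand 2 can switch to Light (3 → 8). Not NE.
(Moderate, Blitz): Brand 1 can switch to Heavy (3 → 4). Not NE.
(Heavy, Light): Brand 2 can switch to Moderate (0 → 8). Not NE.
(Heavy, Moderate): Brand 1 can switch to Moderate (3 → 9). Not NE.
(Heavy, Heavy): Brand 1 can switch to Moderate (3 → 9). Not NE.
(Heavy, Blitz): Brand 1 can switch to Blitz (4 → 8). Not NE.
(The remaining 4 profiles each have a profitable deviation by the same check.)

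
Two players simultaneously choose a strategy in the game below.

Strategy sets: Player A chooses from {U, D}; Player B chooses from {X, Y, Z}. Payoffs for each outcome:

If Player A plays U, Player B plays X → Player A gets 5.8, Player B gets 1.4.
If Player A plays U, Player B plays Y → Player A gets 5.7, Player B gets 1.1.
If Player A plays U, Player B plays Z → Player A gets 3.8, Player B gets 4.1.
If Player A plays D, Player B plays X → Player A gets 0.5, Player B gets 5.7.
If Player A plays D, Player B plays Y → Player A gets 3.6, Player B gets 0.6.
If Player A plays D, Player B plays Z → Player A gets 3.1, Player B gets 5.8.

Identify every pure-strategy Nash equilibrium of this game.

The unique pure-strategy Nash equilibrium is (U, Z).

(U, X): Player B can switch to Z (1.4 → 4.1). Not NE.
(U, Y): Player B can switch to X (1.1 → 1.4). Not NE.
(U, Z): Player A gets 3.8, best alternative 3.1; Player B gets 4.1, best alternative 1.4. No profitable deviation — NE.
(D, X): Player A can switch to U (0.5 → 5.8). Not NE.
(D, Y): Player A can switch to U (3.6 → 5.7). Not NE.
(D, Z): Player A can switch to U (3.1 → 3.8). Not NE.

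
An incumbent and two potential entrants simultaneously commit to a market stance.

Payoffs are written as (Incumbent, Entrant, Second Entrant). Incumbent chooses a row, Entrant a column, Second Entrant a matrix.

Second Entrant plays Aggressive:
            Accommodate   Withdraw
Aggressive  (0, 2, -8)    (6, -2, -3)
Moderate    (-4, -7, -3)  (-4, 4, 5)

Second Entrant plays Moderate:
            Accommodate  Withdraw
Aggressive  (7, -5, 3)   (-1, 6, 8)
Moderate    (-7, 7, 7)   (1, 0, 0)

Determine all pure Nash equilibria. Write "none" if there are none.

No pure-strategy Nash equilibrium.

(Aggressive, Accommodate, Aggressive): Second Entrant can switch to Moderate (-8 → 3). Not NE.
(Aggressive, Accommodate, Moderate): Entrant can switch to Withdraw (-5 → 6). Not NE.
(Aggressive, Withdraw, Aggressive): Entrant can switch to Accommodate (-2 → 2). Not NE.
(Aggressive, Withdraw, Moderate): Incumbent can switch to Moderate (-1 → 1). Not NE.
(Moderate, Accommodate, Aggressive): Incumbent can switch to Aggressive (-4 → 0). Not NE.
(Moderate, Accommodate, Moderate): Incumbent can switch to Aggressive (-7 → 7). Not NE.
(Moderate, Withdraw, Aggressive): Incumbent can switch to Aggressive (-4 → 6). Not NE.
(Moderate, Withdraw, Moderate): Entrant can switch to Accommodate (0 → 7). Not NE.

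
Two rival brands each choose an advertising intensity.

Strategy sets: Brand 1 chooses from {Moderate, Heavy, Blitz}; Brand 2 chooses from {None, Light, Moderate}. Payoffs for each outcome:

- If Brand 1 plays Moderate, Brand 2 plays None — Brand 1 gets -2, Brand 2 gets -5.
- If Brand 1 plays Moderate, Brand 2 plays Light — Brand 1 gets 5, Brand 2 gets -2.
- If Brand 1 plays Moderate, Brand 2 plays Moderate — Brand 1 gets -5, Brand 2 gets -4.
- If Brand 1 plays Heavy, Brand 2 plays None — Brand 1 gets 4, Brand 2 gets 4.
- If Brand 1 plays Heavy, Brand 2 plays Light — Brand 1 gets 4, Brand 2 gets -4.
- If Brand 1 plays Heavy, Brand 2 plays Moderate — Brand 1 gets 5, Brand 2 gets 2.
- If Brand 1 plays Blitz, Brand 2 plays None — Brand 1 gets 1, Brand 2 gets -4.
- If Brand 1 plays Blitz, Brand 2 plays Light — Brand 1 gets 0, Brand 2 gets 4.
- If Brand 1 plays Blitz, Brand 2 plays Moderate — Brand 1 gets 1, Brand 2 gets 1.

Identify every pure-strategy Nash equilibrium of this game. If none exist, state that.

(Moderate, Light); (Heavy, None)

Brand 1 against None: payoffs -2, 4, 1 → best response Heavy.
Brand 1 against Light: payoffs 5, 4, 0 → best response Moderate.
Brand 1 against Moderate: payoffs -5, 5, 1 → best response Heavy.
Brand 2 against Moderate: payoffs -5, -2, -4 → best response Light.
Brand 2 against Heavy: payoffs 4, -4, 2 → best response None.
Brand 2 against Blitz: payoffs -4, 4, 1 → best response Light.
Mutual best responses: (Moderate, Light); (Heavy, None).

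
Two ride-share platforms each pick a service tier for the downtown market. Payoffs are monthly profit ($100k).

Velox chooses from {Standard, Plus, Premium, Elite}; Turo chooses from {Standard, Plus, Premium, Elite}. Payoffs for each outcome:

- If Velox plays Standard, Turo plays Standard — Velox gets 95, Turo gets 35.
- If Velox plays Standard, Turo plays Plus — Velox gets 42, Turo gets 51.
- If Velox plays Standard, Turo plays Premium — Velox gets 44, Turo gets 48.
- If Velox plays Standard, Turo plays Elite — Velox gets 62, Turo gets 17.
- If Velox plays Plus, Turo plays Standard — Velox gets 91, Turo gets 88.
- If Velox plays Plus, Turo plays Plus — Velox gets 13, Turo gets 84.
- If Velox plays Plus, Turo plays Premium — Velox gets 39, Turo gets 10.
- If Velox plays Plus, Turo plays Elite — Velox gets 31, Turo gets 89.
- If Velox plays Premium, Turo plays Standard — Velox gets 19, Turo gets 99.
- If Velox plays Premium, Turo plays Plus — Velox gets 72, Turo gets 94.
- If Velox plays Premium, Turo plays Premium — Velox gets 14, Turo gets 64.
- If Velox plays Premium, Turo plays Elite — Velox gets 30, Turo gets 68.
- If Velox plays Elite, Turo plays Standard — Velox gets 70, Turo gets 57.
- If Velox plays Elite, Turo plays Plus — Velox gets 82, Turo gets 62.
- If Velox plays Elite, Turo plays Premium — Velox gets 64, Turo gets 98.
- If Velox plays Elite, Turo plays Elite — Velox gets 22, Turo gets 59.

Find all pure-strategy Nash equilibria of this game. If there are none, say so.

Pure NE: (Elite, Premium)

Velox against Standard: payoffs 95, 91, 19, 70 → best response Standard.
Velox against Plus: payoffs 42, 13, 72, 82 → best response Elite.
Velox against Premium: payoffs 44, 39, 14, 64 → best response Elite.
Velox against Elite: payoffs 62, 31, 30, 22 → best response Standard.
Turo against Standard: payoffs 35, 51, 48, 17 → best response Plus.
Turo against Plus: payoffs 88, 84, 10, 89 → best response Elite.
Turo against Premium: payoffs 99, 94, 64, 68 → best response Standard.
Turo against Elite: payoffs 57, 62, 98, 59 → best response Premium.
Mutual best responses: (Elite, Premium).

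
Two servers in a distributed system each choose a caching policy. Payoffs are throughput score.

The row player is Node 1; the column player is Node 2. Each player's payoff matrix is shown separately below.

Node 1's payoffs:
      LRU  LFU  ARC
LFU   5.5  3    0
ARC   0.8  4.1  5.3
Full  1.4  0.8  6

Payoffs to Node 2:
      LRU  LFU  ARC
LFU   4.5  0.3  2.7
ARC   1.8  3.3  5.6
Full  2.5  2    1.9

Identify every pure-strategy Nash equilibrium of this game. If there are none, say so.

(LFU, LRU): Node 1 gets 5.5, best alternative 1.4; Node 2 gets 4.5, best alternative 2.7. No profitable deviation — NE.
(LFU, LFU): Node 1 can switch to ARC (3 → 4.1). Not NE.
(LFU, ARC): Node 1 can switch to ARC (0 → 5.3). Not NE.
(ARC, LRU): Node 1 can switch to LFU (0.8 → 5.5). Not NE.
(ARC, LFU): Node 2 can switch to ARC (3.3 → 5.6). Not NE.
(ARC, ARC): Node 1 can switch to Full (5.3 → 6). Not NE.
(Full, LRU): Node 1 can switch to LFU (1.4 → 5.5). Not NE.
(Full, LFU): Node 1 can switch to LFU (0.8 → 3). Not NE.
(Full, ARC): Node 2 can switch to LRU (1.9 → 2.5). Not NE.

The unique pure-strategy Nash equilibrium is (LFU, LRU).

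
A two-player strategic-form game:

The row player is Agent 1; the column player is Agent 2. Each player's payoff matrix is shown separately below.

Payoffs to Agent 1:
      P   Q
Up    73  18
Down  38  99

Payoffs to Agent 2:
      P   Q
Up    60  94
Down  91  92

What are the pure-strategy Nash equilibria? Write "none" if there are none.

(Down, Q)

(Up, P): Agent 2 can switch to Q (60 → 94). Not NE.
(Up, Q): Agent 1 can switch to Down (18 → 99). Not NE.
(Down, P): Agent 1 can switch to Up (38 → 73). Not NE.
(Down, Q): Agent 1 gets 99, best alternative 18; Agent 2 gets 92, best alternative 91. No profitable deviation — NE.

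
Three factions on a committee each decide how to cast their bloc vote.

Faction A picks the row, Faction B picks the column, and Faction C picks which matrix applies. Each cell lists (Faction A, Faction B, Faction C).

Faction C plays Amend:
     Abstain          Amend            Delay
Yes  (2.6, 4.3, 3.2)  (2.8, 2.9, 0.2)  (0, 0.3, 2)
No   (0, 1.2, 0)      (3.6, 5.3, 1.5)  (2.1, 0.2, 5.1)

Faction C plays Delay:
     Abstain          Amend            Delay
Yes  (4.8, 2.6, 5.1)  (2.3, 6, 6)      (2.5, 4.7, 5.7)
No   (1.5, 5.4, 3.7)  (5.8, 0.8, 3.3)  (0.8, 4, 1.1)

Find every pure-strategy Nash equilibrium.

(Yes, Abstain, Amend): Faction C can switch to Delay (3.2 → 5.1). Not NE.
(Yes, Abstain, Delay): Faction B can switch to Amend (2.6 → 6). Not NE.
(Yes, Amend, Amend): Faction A can switch to No (2.8 → 3.6). Not NE.
(Yes, Amend, Delay): Faction A can switch to No (2.3 → 5.8). Not NE.
(Yes, Delay, Amend): Faction A can switch to No (0 → 2.1). Not NE.
(Yes, Delay, Delay): Faction B can switch to Amend (4.7 → 6). Not NE.
(No, Abstain, Amend): Faction A can switch to Yes (0 → 2.6). Not NE.
(No, Abstain, Delay): Faction A can switch to Yes (1.5 → 4.8). Not NE.
(No, Amend, Amend): Faction C can switch to Delay (1.5 → 3.3). Not NE.
(No, Amend, Delay): Faction B can switch to Abstain (0.8 → 5.4). Not NE.
(No, Delay, Amend): Faction B can switch to Abstain (0.2 → 1.2). Not NE.
(No, Delay, Delay): Faction A can switch to Yes (0.8 → 2.5). Not NE.

No pure-strategy Nash equilibrium.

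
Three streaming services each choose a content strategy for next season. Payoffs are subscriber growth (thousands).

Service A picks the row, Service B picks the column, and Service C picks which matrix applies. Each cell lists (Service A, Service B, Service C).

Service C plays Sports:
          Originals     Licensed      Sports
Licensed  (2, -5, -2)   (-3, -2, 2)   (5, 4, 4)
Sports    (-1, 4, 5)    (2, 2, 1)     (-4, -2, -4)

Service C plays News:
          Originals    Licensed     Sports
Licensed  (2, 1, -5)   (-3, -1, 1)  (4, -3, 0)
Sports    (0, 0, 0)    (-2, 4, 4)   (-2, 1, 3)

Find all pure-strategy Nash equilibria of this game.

(Licensed, Originals, Sports): Service B can switch to Licensed (-5 → -2). Not NE.
(Licensed, Originals, News): Service C can switch to Sports (-5 → -2). Not NE.
(Licensed, Licensed, Sports): Service A can switch to Sports (-3 → 2). Not NE.
(Licensed, Licensed, News): Service A can switch to Sports (-3 → -2). Not NE.
(Licensed, Sports, Sports): Service A gets 5, best alternative -4; Service B gets 4, best alternative -2; Service C gets 4, best alternative 0. No profitable deviation — NE.
(Licensed, Sports, News): Service B can switch to Originals (-3 → 1). Not NE.
(Sports, Originals, Sports): Service A can switch to Licensed (-1 → 2). Not NE.
(Sports, Licensed, News): Service A gets -2, best alternative -3; Service B gets 4, best alternative 1; Service C gets 4, best alternative 1. No profitable deviation — NE.
(The remaining 4 profiles each have a profitable deviation by the same check.)

Pure-strategy Nash equilibria: (Licensed, Sports, Sports); (Sports, Licensed, News)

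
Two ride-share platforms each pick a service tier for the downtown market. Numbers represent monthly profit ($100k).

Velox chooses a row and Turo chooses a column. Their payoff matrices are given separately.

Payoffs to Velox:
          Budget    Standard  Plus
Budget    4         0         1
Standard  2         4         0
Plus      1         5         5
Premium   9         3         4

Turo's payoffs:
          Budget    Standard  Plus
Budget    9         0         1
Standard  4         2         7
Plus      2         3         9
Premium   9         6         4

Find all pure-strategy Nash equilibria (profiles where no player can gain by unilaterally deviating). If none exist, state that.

Check each profile: it is a Nash equilibrium iff no player can strictly gain by switching unilaterally.
(Budget, Budget): Velox can switch to Premium (4 → 9). Not NE.
(Budget, Standard): Velox can switch to Standard (0 → 4). Not NE.
(Budget, Plus): Velox can switch to Plus (1 → 5). Not NE.
(Standard, Budget): Velox can switch to Budget (2 → 4). Not NE.
(Standard, Standard): Velox can switch to Plus (4 → 5). Not NE.
(Standard, Plus): Velox can switch to Budget (0 → 1). Not NE.
(Plus, Budget): Velox can switch to Budget (1 → 4). Not NE.
(Plus, Standard): Turo can switch to Plus (3 → 9). Not NE.
(Plus, Plus): Velox gets 5, best alternative 4; Turo gets 9, best alternative 3. No profitable deviation — NE.
(Premium, Budget): Velox gets 9, best alternative 4; Turo gets 9, best alternative 6. No profitable deviation — NE.
(Premium, Standard): Velox can switch to Standard (3 → 4). Not NE.
(Premium, Plus): Velox can switch to Plus (4 → 5). Not NE.

Pure-strategy Nash equilibria: (Plus, Plus) and (Premium, Budget)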